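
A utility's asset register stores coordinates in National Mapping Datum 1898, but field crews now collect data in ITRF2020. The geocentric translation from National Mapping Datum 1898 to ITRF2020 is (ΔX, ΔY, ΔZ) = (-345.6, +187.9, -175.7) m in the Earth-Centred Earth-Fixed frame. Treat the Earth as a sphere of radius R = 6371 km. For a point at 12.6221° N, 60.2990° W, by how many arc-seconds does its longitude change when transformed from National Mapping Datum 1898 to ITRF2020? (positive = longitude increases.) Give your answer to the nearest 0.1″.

sin φ = 0.218520, cos φ = 0.975833, sin λ = -0.868623, cos λ = 0.495474.
East component: ΔE = −sin λ·ΔX + cos λ·ΔY = −(-0.868623)(-345.6) + (0.495474)(187.9) = -207.10 m.
1° of latitude spans πR/180 = 111195 m; at latitude φ, 1° of longitude spans that × cos φ = 108507.6 m, so Δλ = -207.10 / 108507.6 × 3600 = -6.871″.

Δλ = -6.9″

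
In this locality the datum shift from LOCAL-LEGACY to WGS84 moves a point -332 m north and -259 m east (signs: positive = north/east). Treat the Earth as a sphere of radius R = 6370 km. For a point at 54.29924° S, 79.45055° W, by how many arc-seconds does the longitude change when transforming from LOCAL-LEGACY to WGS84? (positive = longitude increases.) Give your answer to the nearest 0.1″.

Δλ = -14.4″

At latitude -54.29924°, cos φ = 0.583552.
One radian of longitude at latitude φ spans R cos φ, so Δλ = ΔE / (R cos φ) = -259.0 / (6370000 × 0.583552) = -6.9676e-05 rad = -14.372″.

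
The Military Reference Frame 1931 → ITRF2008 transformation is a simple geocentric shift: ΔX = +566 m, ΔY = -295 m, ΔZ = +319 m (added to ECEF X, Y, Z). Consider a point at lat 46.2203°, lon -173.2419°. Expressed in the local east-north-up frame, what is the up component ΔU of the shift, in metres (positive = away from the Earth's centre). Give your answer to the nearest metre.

ΔU = -135 m

The local up (radial) axis is (cos φ cos λ, cos φ sin λ, sin φ), giving ΔU = -388.887 + 24.019 + 230.320 = -134.55 m.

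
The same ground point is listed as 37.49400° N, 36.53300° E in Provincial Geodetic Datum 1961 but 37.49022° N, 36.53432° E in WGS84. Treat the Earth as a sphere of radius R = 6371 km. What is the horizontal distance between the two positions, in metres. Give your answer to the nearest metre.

436 m

Δφ = 37.49022° − 37.49400° = -0.00378°; Δλ = 36.53432° − 36.53300° = +0.00132°.
1° along a meridian = πR/180 = 111195 m.
ΔN = Δφ × 111195 = -420.3 m; ΔE = Δλ × 111195 × cos(37.49400°) = +0.00132 × 111195 × 0.793417 = 116.5 m.
Distance = √(ΔE² + ΔN²) = √(116.5² + (-420.3)²) = 436.2 m.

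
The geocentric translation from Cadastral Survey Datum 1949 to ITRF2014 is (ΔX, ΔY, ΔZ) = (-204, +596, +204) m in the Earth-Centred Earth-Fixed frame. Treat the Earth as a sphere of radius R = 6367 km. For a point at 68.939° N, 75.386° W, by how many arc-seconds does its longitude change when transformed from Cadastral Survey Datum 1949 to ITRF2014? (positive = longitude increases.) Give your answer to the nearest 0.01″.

sin φ = 0.933198, cos φ = 0.359362, sin λ = -0.967648, cos λ = 0.252306.
East component: ΔE = −sin λ·ΔX + cos λ·ΔY = −(-0.967648)(-204) + (0.252306)(596) = -47.03 m.
1° of latitude spans πR/180 = 111125 m; at latitude φ, 1° of longitude spans that × cos φ = 39934.1 m, so Δλ = -47.03 / 39934.1 × 3600 = -4.239″.

Δλ = -4.24″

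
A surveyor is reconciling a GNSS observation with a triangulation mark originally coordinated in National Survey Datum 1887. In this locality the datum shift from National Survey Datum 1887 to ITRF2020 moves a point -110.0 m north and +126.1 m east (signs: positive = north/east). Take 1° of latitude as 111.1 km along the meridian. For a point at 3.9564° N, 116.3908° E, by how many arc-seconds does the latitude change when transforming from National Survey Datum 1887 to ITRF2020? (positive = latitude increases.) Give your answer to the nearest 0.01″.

1° of latitude = 111.1 km, so Δφ = -110.0 / 111100 = -0.0009901° = -3.564″.

Δφ = -3.56″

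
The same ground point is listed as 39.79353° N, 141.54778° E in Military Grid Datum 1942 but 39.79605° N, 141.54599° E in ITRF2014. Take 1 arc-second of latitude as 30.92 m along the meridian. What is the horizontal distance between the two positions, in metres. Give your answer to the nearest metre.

Δφ = 39.79605° − 39.79353° = +0.00252°; Δλ = 141.54599° − 141.54778° = -0.00179°.
1° of latitude = 3600 × 30.92 = 111312 m.
ΔN = Δφ × 111312 = 280.5 m; ΔE = Δλ × 111312 × cos(39.79353°) = -0.00179 × 111312 × 0.768356 = -153.1 m.
Distance = √(ΔE² + ΔN²) = √((-153.1)² + 280.5²) = 319.6 m.

320 m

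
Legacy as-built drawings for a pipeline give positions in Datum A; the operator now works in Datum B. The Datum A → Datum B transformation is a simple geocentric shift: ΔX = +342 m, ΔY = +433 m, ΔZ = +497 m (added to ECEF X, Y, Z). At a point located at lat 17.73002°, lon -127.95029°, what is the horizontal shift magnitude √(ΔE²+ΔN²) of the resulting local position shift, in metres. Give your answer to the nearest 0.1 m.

The local east axis at (φ, λ) is (−sin λ, cos λ, 0), so ΔE = −sin(-127.95029°)·342 + cos(-127.95029°)·433 = 3.40 m.
The local north axis is (−sin φ cos λ, −sin φ sin λ, cos φ), giving ΔN = 64.050 + 103.979 + 473.394 = 641.42 m.
Horizontal magnitude = √(ΔE² + ΔN²) = √(3.40² + 641.42²) = 641.43 m.

641.4 m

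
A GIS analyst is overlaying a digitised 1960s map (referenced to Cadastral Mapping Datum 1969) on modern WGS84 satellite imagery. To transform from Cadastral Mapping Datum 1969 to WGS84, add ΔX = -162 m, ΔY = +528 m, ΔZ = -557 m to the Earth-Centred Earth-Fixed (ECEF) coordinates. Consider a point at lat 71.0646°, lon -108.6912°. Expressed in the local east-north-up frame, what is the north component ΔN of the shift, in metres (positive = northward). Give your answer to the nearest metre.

ΔN = 243 m

At φ = 71.0646°, λ = -108.6912°: sin φ = 0.945885, cos φ = 0.324502, sin λ = -0.947260, cos λ = -0.320468.
ΔN = −sin φ cos λ·ΔX − sin φ sin λ·ΔY + cos φ·ΔZ = −(0.945885)(-0.320468)(-162) − (0.945885)(-0.947260)(528) + (0.324502)(-557) = 243.23 m.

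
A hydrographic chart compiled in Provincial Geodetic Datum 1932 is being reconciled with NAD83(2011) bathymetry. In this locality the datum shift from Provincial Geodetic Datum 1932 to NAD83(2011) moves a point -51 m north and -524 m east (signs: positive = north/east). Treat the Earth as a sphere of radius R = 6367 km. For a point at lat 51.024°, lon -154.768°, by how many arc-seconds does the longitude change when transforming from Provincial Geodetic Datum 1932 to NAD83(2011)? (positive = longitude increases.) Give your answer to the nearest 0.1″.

Δλ = -27.0″

At latitude 51.024°, cos φ = 0.628995.
One radian of longitude at latitude φ spans R cos φ, so Δλ = ΔE / (R cos φ) = -524.0 / (6367000 × 0.628995) = -1.3084e-04 rad = -26.988″.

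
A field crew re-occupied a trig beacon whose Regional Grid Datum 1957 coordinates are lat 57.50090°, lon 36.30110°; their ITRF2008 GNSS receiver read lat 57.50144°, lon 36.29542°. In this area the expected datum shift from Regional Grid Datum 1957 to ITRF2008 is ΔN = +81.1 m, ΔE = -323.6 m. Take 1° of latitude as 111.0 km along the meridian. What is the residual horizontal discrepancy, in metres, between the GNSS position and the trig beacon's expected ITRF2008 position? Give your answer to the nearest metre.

26 m

Observed coordinate differences: Δφ = +0.00054°, Δλ = -0.00568°.
Converting to metres (1° lat = 111000 m, cos φ = 0.537286): observed ΔN = 59.9 m, observed ΔE = -338.7 m.
Subtracting the expected shift leaves a residual of 59.9 − (81.1) = -21.2 m north and -338.7 − (-323.6) = -15.1 m east.
Residual distance = √((-21.2)² + (-15.1)²) = 26.0 m.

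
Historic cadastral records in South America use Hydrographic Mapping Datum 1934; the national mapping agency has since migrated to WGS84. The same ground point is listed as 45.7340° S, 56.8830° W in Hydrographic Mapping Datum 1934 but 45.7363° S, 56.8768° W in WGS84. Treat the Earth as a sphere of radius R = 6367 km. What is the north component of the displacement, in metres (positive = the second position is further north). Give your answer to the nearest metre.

ΔN = -256 m

Δφ = -45.7363° − -45.7340° = -0.0023°; Δλ = -56.8768° − -56.8830° = +0.0062°.
1° along a meridian = πR/180 = 111125 m.
ΔN = Δφ × 111125 = -255.6 m; ΔE = Δλ × 111125 × cos(-45.7340°) = +0.0062 × 111125 × 0.697990 = 480.9 m.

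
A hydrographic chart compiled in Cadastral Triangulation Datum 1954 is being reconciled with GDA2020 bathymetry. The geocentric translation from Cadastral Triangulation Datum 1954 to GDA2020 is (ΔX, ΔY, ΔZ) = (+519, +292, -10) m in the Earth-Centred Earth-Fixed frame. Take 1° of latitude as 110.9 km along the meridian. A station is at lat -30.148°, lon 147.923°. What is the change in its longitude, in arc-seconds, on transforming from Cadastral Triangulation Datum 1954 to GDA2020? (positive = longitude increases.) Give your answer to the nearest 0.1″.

sin φ = -0.502235, cos φ = 0.864731, sin λ = 0.531058, cos λ = -0.847335.
East component: ΔE = −sin λ·ΔX + cos λ·ΔY = −(0.531058)(519) + (-0.847335)(292) = -523.04 m.
1° of latitude spans 110900 m; at latitude φ, 1° of longitude spans that × cos φ = 95898.7 m, so Δλ = -523.04 / 95898.7 × 3600 = -19.635″.

Δλ = -19.6″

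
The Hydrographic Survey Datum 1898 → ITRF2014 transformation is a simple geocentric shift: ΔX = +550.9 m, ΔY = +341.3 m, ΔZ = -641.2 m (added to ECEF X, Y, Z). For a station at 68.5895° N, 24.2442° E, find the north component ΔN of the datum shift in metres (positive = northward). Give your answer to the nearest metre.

ΔN = -832 m

At φ = 68.5895°, λ = 24.2442°: sin φ = 0.930989, cos φ = 0.365047, sin λ = 0.410627, cos λ = 0.911804.
ΔN = −sin φ cos λ·ΔX − sin φ sin λ·ΔY + cos φ·ΔZ = −(0.930989)(0.911804)(550.9) − (0.930989)(0.410627)(341.3) + (0.365047)(-641.2) = -832.19 m.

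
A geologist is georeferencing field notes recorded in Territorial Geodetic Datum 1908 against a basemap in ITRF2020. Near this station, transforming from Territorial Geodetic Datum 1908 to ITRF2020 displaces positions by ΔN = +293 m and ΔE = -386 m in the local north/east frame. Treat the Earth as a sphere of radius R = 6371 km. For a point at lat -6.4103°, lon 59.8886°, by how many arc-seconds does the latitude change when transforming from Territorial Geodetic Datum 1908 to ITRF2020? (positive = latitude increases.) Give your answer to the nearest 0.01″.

On a sphere of radius R, 1 rad of latitude = R, so Δφ = ΔN / R = 293.0 / 6371000 = 4.5990e-05 rad = 9.486″.

Δφ = 9.49″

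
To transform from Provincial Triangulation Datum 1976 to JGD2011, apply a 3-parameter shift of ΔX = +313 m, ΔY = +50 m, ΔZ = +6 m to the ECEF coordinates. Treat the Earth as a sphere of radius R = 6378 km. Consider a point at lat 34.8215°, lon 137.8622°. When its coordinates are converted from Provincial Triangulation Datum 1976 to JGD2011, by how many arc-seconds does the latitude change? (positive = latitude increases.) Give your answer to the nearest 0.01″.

Δφ = 3.83″

sin φ = 0.571022, cos φ = 0.820935, sin λ = 0.670916, cos λ = -0.741533.
North component: ΔN = −sin φ cos λ·ΔX − sin φ sin λ·ΔY + cos φ·ΔZ = −(0.571022)(-0.741533)(313) − (0.571022)(0.670916)(50) + (0.820935)(6) = 118.30 m.
1° of latitude spans πR/180 = 111317 m, so Δφ = 118.30 / 111317 × 3600 = 3.826″.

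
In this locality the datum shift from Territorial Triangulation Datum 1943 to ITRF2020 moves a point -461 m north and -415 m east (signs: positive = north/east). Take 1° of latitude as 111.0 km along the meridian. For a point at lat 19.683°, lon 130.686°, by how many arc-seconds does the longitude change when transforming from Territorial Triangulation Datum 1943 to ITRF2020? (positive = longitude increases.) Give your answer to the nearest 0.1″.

At latitude 19.683°, cos φ = 0.941571.
1° of longitude at this latitude = 111.0 × cos φ = 104.51 km, so Δλ = -415.0 / 104514.3 = -0.0039707° = -14.295″.

Δλ = -14.3″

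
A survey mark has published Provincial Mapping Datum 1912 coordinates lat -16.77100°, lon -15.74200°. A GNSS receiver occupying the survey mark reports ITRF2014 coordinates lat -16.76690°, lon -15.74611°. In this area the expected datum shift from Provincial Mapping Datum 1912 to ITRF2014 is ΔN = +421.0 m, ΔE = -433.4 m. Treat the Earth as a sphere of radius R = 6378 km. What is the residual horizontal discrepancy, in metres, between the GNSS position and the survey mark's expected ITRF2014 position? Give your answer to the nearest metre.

Observed coordinate differences: Δφ = +0.00410°, Δλ = -0.00411°.
Converting to metres (1° lat = 111317 m, cos φ = 0.957466): observed ΔN = 456.4 m, observed ΔE = -438.1 m.
Subtracting the expected shift leaves a residual of 456.4 − (421.0) = 35.4 m north and -438.1 − (-433.4) = -4.7 m east.
Residual distance = √(35.4² + (-4.7)²) = 35.7 m.

36 m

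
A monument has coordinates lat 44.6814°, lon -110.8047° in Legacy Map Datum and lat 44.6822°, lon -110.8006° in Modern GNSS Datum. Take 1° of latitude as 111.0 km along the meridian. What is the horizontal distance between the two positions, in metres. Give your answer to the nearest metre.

Δφ = 44.6822° − 44.6814° = +0.0008°; Δλ = -110.8006° − -110.8047° = +0.0041°.
ΔN = Δφ × 111000 = 88.8 m; ΔE = Δλ × 111000 × cos(44.6814°) = +0.0041 × 111000 × 0.711028 = 323.6 m.
Distance = √(ΔE² + ΔN²) = √(323.6² + 88.8²) = 335.6 m.

336 m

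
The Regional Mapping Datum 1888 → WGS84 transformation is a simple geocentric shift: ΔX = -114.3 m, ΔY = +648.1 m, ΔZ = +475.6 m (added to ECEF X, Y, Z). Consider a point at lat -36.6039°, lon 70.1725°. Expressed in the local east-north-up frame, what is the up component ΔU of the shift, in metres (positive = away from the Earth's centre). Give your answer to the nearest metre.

ΔU = 175 m

The local up (radial) axis is (cos φ cos λ, cos φ sin λ, sin φ), giving ΔU = -31.123 + 489.437 − 283.591 = 174.72 m.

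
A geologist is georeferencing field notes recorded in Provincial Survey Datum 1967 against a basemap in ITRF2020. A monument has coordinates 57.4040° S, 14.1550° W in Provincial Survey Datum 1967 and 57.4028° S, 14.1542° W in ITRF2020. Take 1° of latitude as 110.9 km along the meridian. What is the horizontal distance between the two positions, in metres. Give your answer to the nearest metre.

141 m

Δφ = -57.4028° − -57.4040° = +0.0012°; Δλ = -14.1542° − -14.1550° = +0.0008°.
ΔN = Δφ × 110900 = 133.1 m; ΔE = Δλ × 110900 × cos(-57.4040°) = +0.0008 × 110900 × 0.538712 = 47.8 m.
Distance = √(ΔE² + ΔN²) = √(47.8² + 133.1²) = 141.4 m.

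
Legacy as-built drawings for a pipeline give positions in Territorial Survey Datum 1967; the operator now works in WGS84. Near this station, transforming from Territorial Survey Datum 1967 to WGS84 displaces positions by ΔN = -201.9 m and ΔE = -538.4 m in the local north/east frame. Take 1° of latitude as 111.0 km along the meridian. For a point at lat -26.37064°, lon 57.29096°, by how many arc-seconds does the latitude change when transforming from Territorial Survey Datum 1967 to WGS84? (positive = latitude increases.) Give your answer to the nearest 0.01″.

Δφ = -6.55″

1° of latitude = 111.0 km, so Δφ = -201.9 / 111000 = -0.0018189° = -6.548″.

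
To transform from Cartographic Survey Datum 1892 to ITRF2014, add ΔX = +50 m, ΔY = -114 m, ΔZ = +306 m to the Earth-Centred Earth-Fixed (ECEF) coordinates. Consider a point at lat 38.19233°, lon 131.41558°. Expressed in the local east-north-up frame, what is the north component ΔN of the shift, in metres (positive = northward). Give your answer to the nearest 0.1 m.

At φ = 38.19233°, λ = 131.41558°: sin φ = 0.618303, cos φ = 0.785940, sin λ = 0.749931, cos λ = -0.661516.
ΔN = −sin φ cos λ·ΔX − sin φ sin λ·ΔY + cos φ·ΔZ = −(0.618303)(-0.661516)(50) − (0.618303)(0.749931)(-114) + (0.785940)(306) = 313.81 m.

ΔN = 313.8 m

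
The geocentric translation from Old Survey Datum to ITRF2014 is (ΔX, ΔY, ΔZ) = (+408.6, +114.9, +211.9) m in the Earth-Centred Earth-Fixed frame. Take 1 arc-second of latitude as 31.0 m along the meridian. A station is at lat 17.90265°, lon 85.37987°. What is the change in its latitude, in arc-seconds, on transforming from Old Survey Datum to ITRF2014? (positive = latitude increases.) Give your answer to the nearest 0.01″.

sin φ = 0.307401, cos φ = 0.951580, sin λ = 0.996751, cos λ = 0.080549.
North component: ΔN = −sin φ cos λ·ΔX − sin φ sin λ·ΔY + cos φ·ΔZ = −(0.307401)(0.080549)(408.6) − (0.307401)(0.996751)(114.9) + (0.951580)(211.9) = 156.32 m.
1° of latitude spans 3600 × 31.00 = 111600 m, so Δφ = 156.32 / 111600 × 3600 = 5.042″.

Δφ = 5.04″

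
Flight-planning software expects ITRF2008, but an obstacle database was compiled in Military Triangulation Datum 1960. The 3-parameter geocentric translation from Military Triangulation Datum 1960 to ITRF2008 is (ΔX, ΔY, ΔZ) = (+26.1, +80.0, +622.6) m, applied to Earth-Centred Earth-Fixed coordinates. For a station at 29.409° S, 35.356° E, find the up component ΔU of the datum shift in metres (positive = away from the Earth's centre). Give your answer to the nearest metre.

ΔU = -247 m

The local up (radial) axis is (cos φ cos λ, cos φ sin λ, sin φ), giving ΔU = 18.543 + 40.327 − 305.722 = -246.85 m.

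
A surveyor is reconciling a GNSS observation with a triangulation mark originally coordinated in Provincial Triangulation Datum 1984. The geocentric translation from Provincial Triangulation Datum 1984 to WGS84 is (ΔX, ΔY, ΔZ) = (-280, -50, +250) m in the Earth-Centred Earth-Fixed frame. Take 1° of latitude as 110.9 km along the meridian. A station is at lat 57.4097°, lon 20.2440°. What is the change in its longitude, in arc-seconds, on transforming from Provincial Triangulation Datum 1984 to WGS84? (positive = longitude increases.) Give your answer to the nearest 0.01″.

sin φ = 0.842544, cos φ = 0.538628, sin λ = 0.346019, cos λ = 0.938228.
East component: ΔE = −sin λ·ΔX + cos λ·ΔY = −(0.346019)(-280) + (0.938228)(-50) = 49.97 m.
1° of latitude spans 110900 m; at latitude φ, 1° of longitude spans that × cos φ = 59733.9 m, so Δλ = 49.97 / 59733.9 × 3600 = 3.012″.

Δλ = 3.01″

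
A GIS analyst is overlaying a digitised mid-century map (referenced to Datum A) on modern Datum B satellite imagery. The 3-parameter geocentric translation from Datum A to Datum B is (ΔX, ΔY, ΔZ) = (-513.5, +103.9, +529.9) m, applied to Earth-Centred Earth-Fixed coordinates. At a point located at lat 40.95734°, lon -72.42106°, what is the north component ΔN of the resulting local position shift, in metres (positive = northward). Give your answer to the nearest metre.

At φ = 40.95734°, λ = -72.42106°: sin φ = 0.655497, cos φ = 0.755198, sin λ = -0.953302, cos λ = 0.302020.
ΔN = −sin φ cos λ·ΔX − sin φ sin λ·ΔY + cos φ·ΔZ = −(0.655497)(0.302020)(-513.5) − (0.655497)(-0.953302)(103.9) + (0.755198)(529.9) = 566.76 m.

ΔN = 567 m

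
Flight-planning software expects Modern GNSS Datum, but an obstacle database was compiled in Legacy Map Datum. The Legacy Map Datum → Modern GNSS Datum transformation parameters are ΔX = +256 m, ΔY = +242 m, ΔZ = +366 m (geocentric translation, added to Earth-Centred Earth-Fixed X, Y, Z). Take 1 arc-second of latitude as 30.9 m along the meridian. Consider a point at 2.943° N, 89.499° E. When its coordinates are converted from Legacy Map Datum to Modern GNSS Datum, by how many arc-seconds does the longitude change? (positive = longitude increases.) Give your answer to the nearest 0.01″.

Δλ = -8.23″

sin φ = 0.051342, cos φ = 0.998681, sin λ = 0.999962, cos λ = 0.008744.
East component: ΔE = −sin λ·ΔX + cos λ·ΔY = −(0.999962)(256) + (0.008744)(242) = -253.87 m.
1° of latitude spans 3600 × 30.90 = 111240 m; at latitude φ, 1° of longitude spans that × cos φ = 111093.3 m, so Δλ = -253.87 / 111093.3 × 3600 = -8.227″.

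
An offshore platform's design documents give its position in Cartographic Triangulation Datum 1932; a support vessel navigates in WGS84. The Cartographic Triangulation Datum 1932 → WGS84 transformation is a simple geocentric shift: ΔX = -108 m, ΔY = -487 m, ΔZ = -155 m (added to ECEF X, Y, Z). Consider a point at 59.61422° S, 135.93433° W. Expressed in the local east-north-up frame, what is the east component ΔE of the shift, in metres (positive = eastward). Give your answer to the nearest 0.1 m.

ΔE = 274.8 m

The local east axis at (φ, λ) is (−sin λ, cos λ, 0), so ΔE = −sin(-135.93433°)·(-108) + cos(-135.93433°)·(-487) = 274.82 m.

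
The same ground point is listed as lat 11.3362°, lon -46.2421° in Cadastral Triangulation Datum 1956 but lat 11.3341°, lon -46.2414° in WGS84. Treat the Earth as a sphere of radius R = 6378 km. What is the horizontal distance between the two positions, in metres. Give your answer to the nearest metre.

Δφ = 11.3341° − 11.3362° = -0.0021°; Δλ = -46.2414° − -46.2421° = +0.0007°.
1° along a meridian = πR/180 = 111317 m.
ΔN = Δφ × 111317 = -233.8 m; ΔE = Δλ × 111317 × cos(11.3362°) = +0.0007 × 111317 × 0.980491 = 76.4 m.
Distance = √(ΔE² + ΔN²) = √(76.4² + (-233.8)²) = 245.9 m.

246 m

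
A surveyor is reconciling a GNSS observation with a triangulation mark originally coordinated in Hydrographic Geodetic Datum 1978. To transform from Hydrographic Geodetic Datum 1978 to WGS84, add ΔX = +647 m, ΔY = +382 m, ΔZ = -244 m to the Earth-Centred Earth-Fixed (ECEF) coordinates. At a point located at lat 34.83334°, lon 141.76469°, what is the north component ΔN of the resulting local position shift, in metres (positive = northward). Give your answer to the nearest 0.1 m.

At φ = 34.83334°, λ = 141.76469°: sin φ = 0.571191, cos φ = 0.820817, sin λ = 0.618893, cos λ = -0.785476.
ΔN = −sin φ cos λ·ΔX − sin φ sin λ·ΔY + cos φ·ΔZ = −(0.571191)(-0.785476)(647) − (0.571191)(0.618893)(382) + (0.820817)(-244) = -45.04 m.

ΔN = -45.0 m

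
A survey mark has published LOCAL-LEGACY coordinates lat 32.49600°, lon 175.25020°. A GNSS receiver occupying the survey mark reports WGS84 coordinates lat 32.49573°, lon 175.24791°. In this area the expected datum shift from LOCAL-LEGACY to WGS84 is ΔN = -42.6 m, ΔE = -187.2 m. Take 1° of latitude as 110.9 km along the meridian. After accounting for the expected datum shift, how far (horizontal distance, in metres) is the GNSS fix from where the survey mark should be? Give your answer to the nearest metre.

Observed coordinate differences: Δφ = -0.00027°, Δλ = -0.00229°.
Converting to metres (1° lat = 110900 m, cos φ = 0.843429): observed ΔN = -29.9 m, observed ΔE = -214.2 m.
Subtracting the expected shift leaves a residual of -29.9 − (-42.6) = 12.7 m north and -214.2 − (-187.2) = -27.0 m east.
Residual distance = √(12.7² + (-27.0)²) = 29.8 m.

30 m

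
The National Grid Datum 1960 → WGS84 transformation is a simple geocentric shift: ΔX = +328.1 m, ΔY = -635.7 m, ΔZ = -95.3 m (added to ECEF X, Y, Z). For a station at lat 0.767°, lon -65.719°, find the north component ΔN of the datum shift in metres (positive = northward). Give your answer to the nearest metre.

At φ = 0.767°, λ = -65.719°: sin φ = 0.013386, cos φ = 0.999910, sin λ = -0.911540, cos λ = 0.411212.
ΔN = −sin φ cos λ·ΔX − sin φ sin λ·ΔY + cos φ·ΔZ = −(0.013386)(0.411212)(328.1) − (0.013386)(-0.911540)(-635.7) + (0.999910)(-95.3) = -104.85 m.

ΔN = -105 m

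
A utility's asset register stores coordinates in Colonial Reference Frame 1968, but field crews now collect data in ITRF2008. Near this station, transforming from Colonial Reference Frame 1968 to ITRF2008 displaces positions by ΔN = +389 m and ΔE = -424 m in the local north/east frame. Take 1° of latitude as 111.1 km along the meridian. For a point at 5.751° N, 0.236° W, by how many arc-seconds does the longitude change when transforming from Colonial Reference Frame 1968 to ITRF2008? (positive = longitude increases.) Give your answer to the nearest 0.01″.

Δλ = -13.81″

At latitude 5.751°, cos φ = 0.994967.
1° of longitude at this latitude = 111.1 × cos φ = 110.54 km, so Δλ = -424.0 / 110540.8 = -0.0038357° = -13.808″.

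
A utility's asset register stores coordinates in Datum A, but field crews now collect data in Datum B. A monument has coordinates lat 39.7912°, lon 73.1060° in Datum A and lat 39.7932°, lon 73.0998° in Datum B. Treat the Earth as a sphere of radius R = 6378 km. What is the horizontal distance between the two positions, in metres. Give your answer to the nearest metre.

575 m

Δφ = 39.7932° − 39.7912° = +0.0020°; Δλ = 73.0998° − 73.1060° = -0.0062°.
1° along a meridian = πR/180 = 111317 m.
ΔN = Δφ × 111317 = 222.6 m; ΔE = Δλ × 111317 × cos(39.7912°) = -0.0062 × 111317 × 0.768382 = -530.3 m.
Distance = √(ΔE² + ΔN²) = √((-530.3)² + 222.6²) = 575.1 m.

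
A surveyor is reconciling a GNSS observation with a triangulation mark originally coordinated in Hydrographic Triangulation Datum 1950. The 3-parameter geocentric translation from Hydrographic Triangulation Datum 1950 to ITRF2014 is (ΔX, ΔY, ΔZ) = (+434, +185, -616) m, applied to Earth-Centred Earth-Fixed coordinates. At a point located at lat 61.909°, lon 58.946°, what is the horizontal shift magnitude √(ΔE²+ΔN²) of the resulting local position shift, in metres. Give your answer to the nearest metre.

At φ = 61.909°, λ = 58.946°: sin φ = 0.882201, cos φ = 0.470873, sin λ = 0.856682, cos λ = 0.515846.
ΔE = −sin λ·ΔX + cos λ·ΔY = −(0.856682)·(434) + (0.515846)·(185) = -276.37 m.
ΔN = −sin φ cos λ·ΔX − sin φ sin λ·ΔY + cos φ·ΔZ = −(0.882201)(0.515846)(434) − (0.882201)(0.856682)(185) + (0.470873)(-616) = -627.38 m.
Horizontal magnitude = √(ΔE² + ΔN²) = √((-276.37)² + (-627.38)²) = 685.55 m.

686 m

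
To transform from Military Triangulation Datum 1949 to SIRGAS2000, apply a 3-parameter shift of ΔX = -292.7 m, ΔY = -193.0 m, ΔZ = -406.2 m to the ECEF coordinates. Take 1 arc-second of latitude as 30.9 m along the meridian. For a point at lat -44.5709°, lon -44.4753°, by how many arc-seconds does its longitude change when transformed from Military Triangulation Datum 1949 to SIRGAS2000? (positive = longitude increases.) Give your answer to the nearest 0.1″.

Δλ = -15.6″

sin φ = -0.701791, cos φ = 0.712383, sin λ = -0.700602, cos λ = 0.713553.
East component: ΔE = −sin λ·ΔX + cos λ·ΔY = −(-0.700602)(-292.7) + (0.713553)(-193.0) = -342.78 m.
1° of latitude spans 3600 × 30.90 = 111240 m; at latitude φ, 1° of longitude spans that × cos φ = 79245.4 m, so Δλ = -342.78 / 79245.4 × 3600 = -15.572″.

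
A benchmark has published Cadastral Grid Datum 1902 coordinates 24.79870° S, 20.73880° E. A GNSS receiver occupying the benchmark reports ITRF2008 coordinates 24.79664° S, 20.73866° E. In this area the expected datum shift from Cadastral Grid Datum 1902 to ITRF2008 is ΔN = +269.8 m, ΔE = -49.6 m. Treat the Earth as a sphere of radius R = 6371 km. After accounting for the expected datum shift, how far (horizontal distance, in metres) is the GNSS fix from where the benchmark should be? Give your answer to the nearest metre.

Observed coordinate differences: Δφ = +0.00206°, Δλ = -0.00014°.
Converting to metres (1° lat = 111195 m, cos φ = 0.907787): observed ΔN = 229.1 m, observed ΔE = -14.1 m.
Subtracting the expected shift leaves a residual of 229.1 − (269.8) = -40.7 m north and -14.1 − (-49.6) = 35.5 m east.
Residual distance = √((-40.7)² + 35.5²) = 54.0 m.

54 m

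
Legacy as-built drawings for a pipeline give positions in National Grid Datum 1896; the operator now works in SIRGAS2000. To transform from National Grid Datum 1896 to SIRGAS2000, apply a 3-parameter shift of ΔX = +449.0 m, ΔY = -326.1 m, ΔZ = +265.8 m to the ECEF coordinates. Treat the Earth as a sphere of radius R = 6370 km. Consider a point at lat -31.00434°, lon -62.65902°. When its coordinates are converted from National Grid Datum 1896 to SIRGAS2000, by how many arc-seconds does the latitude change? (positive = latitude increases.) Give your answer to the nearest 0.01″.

sin φ = -0.515103, cos φ = 0.857128, sin λ = -0.888289, cos λ = 0.459285.
North component: ΔN = −sin φ cos λ·ΔX − sin φ sin λ·ΔY + cos φ·ΔZ = −(-0.515103)(0.459285)(449.0) − (-0.515103)(-0.888289)(-326.1) + (0.857128)(265.8) = 483.26 m.
1° of latitude spans πR/180 = 111177 m, so Δφ = 483.26 / 111177 × 3600 = 15.648″.

Δφ = 15.65″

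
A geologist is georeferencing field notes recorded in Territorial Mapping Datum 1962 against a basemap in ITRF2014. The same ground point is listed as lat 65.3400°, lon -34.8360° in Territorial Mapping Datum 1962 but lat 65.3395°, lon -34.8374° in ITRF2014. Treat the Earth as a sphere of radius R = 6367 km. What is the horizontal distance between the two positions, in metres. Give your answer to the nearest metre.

85 m

Δφ = 65.3395° − 65.3400° = -0.0005°; Δλ = -34.8374° − -34.8360° = -0.0014°.
1° along a meridian = πR/180 = 111125 m.
ΔN = Δφ × 111125 = -55.6 m; ΔE = Δλ × 111125 × cos(65.3400°) = -0.0014 × 111125 × 0.417233 = -64.9 m.
Distance = √(ΔE² + ΔN²) = √((-64.9)² + (-55.6)²) = 85.4 m.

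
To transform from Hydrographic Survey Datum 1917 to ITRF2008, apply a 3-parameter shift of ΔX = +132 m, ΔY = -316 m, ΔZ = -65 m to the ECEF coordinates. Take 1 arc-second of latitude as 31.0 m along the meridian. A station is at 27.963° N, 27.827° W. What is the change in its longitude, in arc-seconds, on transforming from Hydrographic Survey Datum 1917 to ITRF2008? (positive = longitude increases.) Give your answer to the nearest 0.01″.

Δλ = -7.96″

sin φ = 0.468901, cos φ = 0.883251, sin λ = -0.466803, cos λ = 0.884361.
East component: ΔE = −sin λ·ΔX + cos λ·ΔY = −(-0.466803)(132) + (0.884361)(-316) = -217.84 m.
1° of latitude spans 3600 × 31.00 = 111600 m; at latitude φ, 1° of longitude spans that × cos φ = 98570.8 m, so Δλ = -217.84 / 98570.8 × 3600 = -7.956″.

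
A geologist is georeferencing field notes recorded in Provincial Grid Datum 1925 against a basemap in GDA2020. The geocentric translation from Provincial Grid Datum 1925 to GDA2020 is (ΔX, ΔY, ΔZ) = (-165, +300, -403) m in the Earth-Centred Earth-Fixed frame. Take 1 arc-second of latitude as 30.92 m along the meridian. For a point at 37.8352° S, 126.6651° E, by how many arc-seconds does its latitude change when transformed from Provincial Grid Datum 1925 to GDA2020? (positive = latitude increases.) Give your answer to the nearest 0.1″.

sin φ = -0.613392, cos φ = 0.789778, sin λ = 0.802140, cos λ = -0.597137.
North component: ΔN = −sin φ cos λ·ΔX − sin φ sin λ·ΔY + cos φ·ΔZ = −(-0.613392)(-0.597137)(-165) − (-0.613392)(0.802140)(300) + (0.789778)(-403) = -110.24 m.
1° of latitude spans 3600 × 30.92 = 111312 m, so Δφ = -110.24 / 111312 × 3600 = -3.565″.

Δφ = -3.6″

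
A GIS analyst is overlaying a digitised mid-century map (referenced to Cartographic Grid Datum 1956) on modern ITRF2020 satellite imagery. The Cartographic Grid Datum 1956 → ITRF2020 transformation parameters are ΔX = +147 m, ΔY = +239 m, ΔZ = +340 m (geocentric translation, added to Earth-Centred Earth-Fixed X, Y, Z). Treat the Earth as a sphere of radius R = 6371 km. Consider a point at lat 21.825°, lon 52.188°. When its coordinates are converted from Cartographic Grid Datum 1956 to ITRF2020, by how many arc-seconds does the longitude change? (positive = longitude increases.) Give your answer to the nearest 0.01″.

Δλ = 1.06″

sin φ = 0.371773, cos φ = 0.928324, sin λ = 0.790027, cos λ = 0.613073.
East component: ΔE = −sin λ·ΔX + cos λ·ΔY = −(0.790027)(147) + (0.613073)(239) = 30.39 m.
1° of latitude spans πR/180 = 111195 m; at latitude φ, 1° of longitude spans that × cos φ = 103224.9 m, so Δλ = 30.39 / 103224.9 × 3600 = 1.060″.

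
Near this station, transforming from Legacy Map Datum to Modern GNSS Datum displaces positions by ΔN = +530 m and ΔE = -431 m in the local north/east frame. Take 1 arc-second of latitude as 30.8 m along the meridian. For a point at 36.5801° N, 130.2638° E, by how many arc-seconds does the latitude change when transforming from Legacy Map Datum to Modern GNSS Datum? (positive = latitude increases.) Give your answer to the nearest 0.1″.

1″ of latitude = 30.80 m, so Δφ = 530.0 / 30.80 = 17.208″.

Δφ = 17.2″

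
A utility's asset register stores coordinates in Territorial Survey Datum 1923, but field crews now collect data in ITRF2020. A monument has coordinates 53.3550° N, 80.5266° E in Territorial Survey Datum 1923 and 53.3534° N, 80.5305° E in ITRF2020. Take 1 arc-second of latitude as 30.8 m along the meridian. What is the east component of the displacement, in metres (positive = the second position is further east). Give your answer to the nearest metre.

ΔE = 258 m

Δφ = 53.3534° − 53.3550° = -0.0016°; Δλ = 80.5305° − 80.5266° = +0.0039°.
1° of latitude = 3600 × 30.80 = 110880 m.
ΔN = Δφ × 110880 = -177.4 m; ΔE = Δλ × 110880 × cos(53.3550°) = +0.0039 × 110880 × 0.596855 = 258.1 m.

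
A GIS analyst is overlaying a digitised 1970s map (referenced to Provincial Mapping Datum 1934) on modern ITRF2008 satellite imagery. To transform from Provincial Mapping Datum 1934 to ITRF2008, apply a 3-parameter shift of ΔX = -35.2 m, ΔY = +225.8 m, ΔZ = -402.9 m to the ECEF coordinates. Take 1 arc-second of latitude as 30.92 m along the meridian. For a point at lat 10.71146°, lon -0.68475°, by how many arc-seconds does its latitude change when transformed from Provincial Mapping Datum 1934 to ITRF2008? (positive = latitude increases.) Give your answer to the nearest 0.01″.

Δφ = -12.58″

sin φ = 0.185863, cos φ = 0.982576, sin λ = -0.011951, cos λ = 0.999929.
North component: ΔN = −sin φ cos λ·ΔX − sin φ sin λ·ΔY + cos φ·ΔZ = −(0.185863)(0.999929)(-35.2) − (0.185863)(-0.011951)(225.8) + (0.982576)(-402.9) = -388.84 m.
1° of latitude spans 3600 × 30.92 = 111312 m, so Δφ = -388.84 / 111312 × 3600 = -12.576″.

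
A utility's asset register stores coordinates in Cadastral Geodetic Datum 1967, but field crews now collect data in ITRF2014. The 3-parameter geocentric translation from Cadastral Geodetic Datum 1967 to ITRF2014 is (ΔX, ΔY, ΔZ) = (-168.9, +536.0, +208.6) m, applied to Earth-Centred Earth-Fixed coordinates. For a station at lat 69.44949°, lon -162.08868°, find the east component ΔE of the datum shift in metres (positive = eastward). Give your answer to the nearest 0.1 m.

ΔE = -562.0 m

The local east axis at (φ, λ) is (−sin λ, cos λ, 0), so ΔE = −sin(-162.08868°)·(-168.9) + cos(-162.08868°)·536.0 = -561.97 m.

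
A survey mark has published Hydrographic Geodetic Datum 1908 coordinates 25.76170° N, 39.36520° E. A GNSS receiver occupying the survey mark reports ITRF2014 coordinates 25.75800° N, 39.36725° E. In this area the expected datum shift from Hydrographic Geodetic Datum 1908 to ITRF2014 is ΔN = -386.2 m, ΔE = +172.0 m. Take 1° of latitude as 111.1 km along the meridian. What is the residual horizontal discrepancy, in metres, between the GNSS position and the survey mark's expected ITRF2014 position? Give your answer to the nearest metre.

Observed coordinate differences: Δφ = -0.00370°, Δλ = +0.00205°.
Converting to metres (1° lat = 111100 m, cos φ = 0.900610): observed ΔN = -411.1 m, observed ΔE = 205.1 m.
Subtracting the expected shift leaves a residual of -411.1 − (-386.2) = -24.9 m north and 205.1 − (172.0) = 33.1 m east.
Residual distance = √((-24.9)² + 33.1²) = 41.4 m.

41 m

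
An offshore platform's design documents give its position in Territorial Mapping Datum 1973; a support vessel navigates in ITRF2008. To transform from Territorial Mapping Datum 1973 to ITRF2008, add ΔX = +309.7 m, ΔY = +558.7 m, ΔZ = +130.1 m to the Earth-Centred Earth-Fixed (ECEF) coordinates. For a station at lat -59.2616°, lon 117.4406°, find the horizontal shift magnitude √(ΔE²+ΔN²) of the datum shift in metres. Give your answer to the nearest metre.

648 m

At φ = -59.2616°, λ = 117.4406°: sin φ = -0.859510, cos φ = 0.511119, sin λ = 0.887489, cos λ = -0.460829.
ΔE = −sin λ·ΔX + cos λ·ΔY = −(0.887489)·(309.7) + (-0.460829)·(558.7) = -532.32 m.
ΔN = −sin φ cos λ·ΔX − sin φ sin λ·ΔY + cos φ·ΔZ = −(-0.859510)(-0.460829)(309.7) − (-0.859510)(0.887489)(558.7) + (0.511119)(130.1) = 370.01 m.
Horizontal magnitude = √(ΔE² + ΔN²) = √((-532.32)² + 370.01²) = 648.28 m.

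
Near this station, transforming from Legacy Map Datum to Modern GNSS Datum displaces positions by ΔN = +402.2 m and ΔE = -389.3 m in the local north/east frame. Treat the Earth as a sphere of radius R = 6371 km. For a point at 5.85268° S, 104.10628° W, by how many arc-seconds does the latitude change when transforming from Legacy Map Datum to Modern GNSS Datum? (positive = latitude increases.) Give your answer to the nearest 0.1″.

Δφ = 13.0″

On a sphere of radius R, 1 rad of latitude = R, so Δφ = ΔN / R = 402.2 / 6371000 = 6.3130e-05 rad = 13.021″.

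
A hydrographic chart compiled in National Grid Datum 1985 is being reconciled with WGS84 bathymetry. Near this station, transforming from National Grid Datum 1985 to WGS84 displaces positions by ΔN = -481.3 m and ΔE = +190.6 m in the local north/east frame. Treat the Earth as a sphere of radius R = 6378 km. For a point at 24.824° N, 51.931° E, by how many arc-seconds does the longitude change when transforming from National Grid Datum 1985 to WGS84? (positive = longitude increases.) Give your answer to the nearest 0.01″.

Δλ = 6.79″

At latitude 24.824°, cos φ = 0.907602.
One radian of longitude at latitude φ spans R cos φ, so Δλ = ΔE / (R cos φ) = 190.6 / (6378000 × 0.907602) = 3.2926e-05 rad = 6.792″.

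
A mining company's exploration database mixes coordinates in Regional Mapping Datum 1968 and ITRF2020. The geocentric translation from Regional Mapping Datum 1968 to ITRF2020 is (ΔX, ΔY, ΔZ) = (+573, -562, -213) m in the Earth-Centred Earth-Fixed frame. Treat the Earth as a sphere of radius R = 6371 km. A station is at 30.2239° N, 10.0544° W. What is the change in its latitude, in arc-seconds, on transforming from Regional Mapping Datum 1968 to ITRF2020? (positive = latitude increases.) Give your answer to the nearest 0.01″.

sin φ = 0.503380, cos φ = 0.864065, sin λ = -0.174583, cos λ = 0.984642.
North component: ΔN = −sin φ cos λ·ΔX − sin φ sin λ·ΔY + cos φ·ΔZ = −(0.503380)(0.984642)(573) − (0.503380)(-0.174583)(-562) + (0.864065)(-213) = -517.44 m.
1° of latitude spans πR/180 = 111195 m, so Δφ = -517.44 / 111195 × 3600 = -16.753″.

Δφ = -16.75″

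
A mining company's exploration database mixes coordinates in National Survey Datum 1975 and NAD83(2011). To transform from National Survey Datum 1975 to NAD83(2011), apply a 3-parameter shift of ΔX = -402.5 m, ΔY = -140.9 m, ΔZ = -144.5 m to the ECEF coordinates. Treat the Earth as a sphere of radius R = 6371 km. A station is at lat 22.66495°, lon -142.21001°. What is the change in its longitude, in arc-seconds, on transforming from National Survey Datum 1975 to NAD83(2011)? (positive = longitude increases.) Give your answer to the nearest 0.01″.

Δλ = -4.75″

sin φ = 0.385342, cos φ = 0.922774, sin λ = -0.612769, cos λ = -0.790262.
East component: ΔE = −sin λ·ΔX + cos λ·ΔY = −(-0.612769)(-402.5) + (-0.790262)(-140.9) = -135.29 m.
1° of latitude spans πR/180 = 111195 m; at latitude φ, 1° of longitude spans that × cos φ = 102607.8 m, so Δλ = -135.29 / 102607.8 × 3600 = -4.747″.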